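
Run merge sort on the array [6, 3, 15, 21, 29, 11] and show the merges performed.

Divide and conquer:
  Merge [3] + [15] -> [3, 15]
  Merge [6] + [3, 15] -> [3, 6, 15]
  Merge [29] + [11] -> [11, 29]
  Merge [21] + [11, 29] -> [11, 21, 29]
  Merge [3, 6, 15] + [11, 21, 29] -> [3, 6, 11, 15, 21, 29]


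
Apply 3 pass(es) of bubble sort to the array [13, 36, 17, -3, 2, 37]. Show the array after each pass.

After pass 1: [13, 17, -3, 2, 36, 37] (3 swaps)
After pass 2: [13, -3, 2, 17, 36, 37] (2 swaps)
After pass 3: [-3, 2, 13, 17, 36, 37] (2 swaps)
Total swaps: 7


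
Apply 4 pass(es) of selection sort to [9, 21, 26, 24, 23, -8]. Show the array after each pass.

Pass 1: Select minimum -8 at index 5, swap -> [-8, 21, 26, 24, 23, 9]
Pass 2: Select minimum 9 at index 5, swap -> [-8, 9, 26, 24, 23, 21]
Pass 3: Select minimum 21 at index 5, swap -> [-8, 9, 21, 24, 23, 26]
Pass 4: Select minimum 23 at index 4, swap -> [-8, 9, 21, 23, 24, 26]


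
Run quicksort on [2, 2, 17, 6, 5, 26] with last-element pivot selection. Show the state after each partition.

Partition 1: pivot=26 at index 5 -> [2, 2, 17, 6, 5, 26]
Partition 2: pivot=5 at index 2 -> [2, 2, 5, 6, 17, 26]
Partition 3: pivot=2 at index 1 -> [2, 2, 5, 6, 17, 26]
Partition 4: pivot=17 at index 4 -> [2, 2, 5, 6, 17, 26]


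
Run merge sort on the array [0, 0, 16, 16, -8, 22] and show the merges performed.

Divide and conquer:
  Merge [0] + [16] -> [0, 16]
  Merge [0] + [0, 16] -> [0, 0, 16]
  Merge [-8] + [22] -> [-8, 22]
  Merge [16] + [-8, 22] -> [-8, 16, 22]
  Merge [0, 0, 16] + [-8, 16, 22] -> [-8, 0, 0, 16, 16, 22]


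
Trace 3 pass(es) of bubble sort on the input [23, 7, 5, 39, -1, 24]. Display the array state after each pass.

After pass 1: [7, 5, 23, -1, 24, 39] (4 swaps)
After pass 2: [5, 7, -1, 23, 24, 39] (2 swaps)
After pass 3: [5, -1, 7, 23, 24, 39] (1 swaps)
Total swaps: 7


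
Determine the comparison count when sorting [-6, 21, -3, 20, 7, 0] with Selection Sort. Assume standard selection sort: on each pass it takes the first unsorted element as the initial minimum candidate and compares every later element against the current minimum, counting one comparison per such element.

Pass 1: scan indices 1..5 for the minimum = 5 comparison(s); min is -6, place at index 0 -> [-6, 21, -3, 20, 7, 0]
Pass 2: scan indices 2..5 for the minimum = 4 comparison(s); min is -3, place at index 1 -> [-6, -3, 21, 20, 7, 0]
Pass 3: scan indices 3..5 for the minimum = 3 comparison(s); min is 0, place at index 2 -> [-6, -3, 0, 20, 7, 21]
Pass 4: scan indices 4..5 for the minimum = 2 comparison(s); min is 7, place at index 3 -> [-6, -3, 0, 7, 20, 21]
Pass 5: scan indices 5..5 for the minimum = 1 comparison(s); min is 20, place at index 4 -> [-6, -3, 0, 7, 20, 21]
Selection sort always scans the whole unsorted suffix, so the count is (n-1) + (n-2) + ... + 1 = n(n-1)/2 = 6*5/2 = 15 regardless of the input order.
Total comparisons: 5 + 4 + 3 + 2 + 1 = 15


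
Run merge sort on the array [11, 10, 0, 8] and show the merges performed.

Divide and conquer:
  Merge [11] + [10] -> [10, 11]
  Merge [0] + [8] -> [0, 8]
  Merge [10, 11] + [0, 8] -> [0, 8, 10, 11]


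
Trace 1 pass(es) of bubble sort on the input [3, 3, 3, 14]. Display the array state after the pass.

After pass 1: [3, 3, 3, 14] (0 swaps)
Total swaps: 0


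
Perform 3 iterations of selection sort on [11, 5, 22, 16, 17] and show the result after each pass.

Pass 1: Select minimum 5 at index 1, swap -> [5, 11, 22, 16, 17]
Pass 2: Select minimum 11 at index 1, swap -> [5, 11, 22, 16, 17]
Pass 3: Select minimum 16 at index 3, swap -> [5, 11, 16, 22, 17]


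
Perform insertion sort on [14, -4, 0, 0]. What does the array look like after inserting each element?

First element 14 is already 'sorted'
Insert -4: shifted 1 elements -> [-4, 14, 0, 0]
Insert 0: shifted 1 elements -> [-4, 0, 14, 0]
Insert 0: shifted 1 elements -> [-4, 0, 0, 14]


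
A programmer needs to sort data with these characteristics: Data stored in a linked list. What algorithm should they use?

Best choice: Merge sort
Reason: Merge sort doesn't require random access; can be done in O(1) extra space for linked lists


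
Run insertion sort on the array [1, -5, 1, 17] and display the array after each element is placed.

First element 1 is already 'sorted'
Insert -5: shifted 1 elements -> [-5, 1, 1, 17]
Insert 1: shifted 0 elements -> [-5, 1, 1, 17]
Insert 17: shifted 0 elements -> [-5, 1, 1, 17]


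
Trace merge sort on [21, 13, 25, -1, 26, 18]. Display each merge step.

Divide and conquer:
  Merge [13] + [25] -> [13, 25]
  Merge [21] + [13, 25] -> [13, 21, 25]
  Merge [26] + [18] -> [18, 26]
  Merge [-1] + [18, 26] -> [-1, 18, 26]
  Merge [13, 21, 25] + [-1, 18, 26] -> [-1, 13, 18, 21, 25, 26]


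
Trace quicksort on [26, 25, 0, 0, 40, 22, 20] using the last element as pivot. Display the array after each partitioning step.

Partition 1: pivot=20 at index 2 -> [0, 0, 20, 25, 40, 22, 26]
Partition 2: pivot=0 at index 1 -> [0, 0, 20, 25, 40, 22, 26]
Partition 3: pivot=26 at index 5 -> [0, 0, 20, 25, 22, 26, 40]
Partition 4: pivot=22 at index 3 -> [0, 0, 20, 22, 25, 26, 40]


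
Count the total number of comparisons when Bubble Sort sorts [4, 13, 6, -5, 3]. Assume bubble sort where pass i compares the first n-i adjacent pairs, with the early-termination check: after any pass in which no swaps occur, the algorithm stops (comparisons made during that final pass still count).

Pass 1: compare adjacent pairs (0,1)..(3,4) = 4 comparison(s), 3 swap(s) -> [4, 6, -5, 3, 13]
Pass 2: compare adjacent pairs (0,1)..(2,3) = 3 comparison(s), 2 swap(s) -> [4, -5, 3, 6, 13]
Pass 3: compare adjacent pairs (0,1)..(1,2) = 2 comparison(s), 2 swap(s) -> [-5, 3, 4, 6, 13]
Pass 4: compare adjacent pairs (0,1)..(0,1) = 1 comparison(s), 0 swap(s) -> [-5, 3, 4, 6, 13]
No swaps in this pass, so bubble sort stops here.
Total comparisons: 4 + 3 + 2 + 1 = 10


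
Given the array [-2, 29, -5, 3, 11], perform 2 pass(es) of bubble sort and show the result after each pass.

After pass 1: [-2, -5, 3, 11, 29] (3 swaps)
After pass 2: [-5, -2, 3, 11, 29] (1 swaps)
Total swaps: 4


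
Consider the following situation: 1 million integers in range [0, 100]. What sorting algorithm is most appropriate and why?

Best choice: Counting sort
Reason: O(n + k) where k=100 is small; linear time beats O(n log n)


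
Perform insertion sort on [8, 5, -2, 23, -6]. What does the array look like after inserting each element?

First element 8 is already 'sorted'
Insert 5: shifted 1 elements -> [5, 8, -2, 23, -6]
Insert -2: shifted 2 elements -> [-2, 5, 8, 23, -6]
Insert 23: shifted 0 elements -> [-2, 5, 8, 23, -6]
Insert -6: shifted 4 elements -> [-6, -2, 5, 8, 23]


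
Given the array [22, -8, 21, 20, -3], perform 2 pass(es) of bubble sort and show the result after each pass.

After pass 1: [-8, 21, 20, -3, 22] (4 swaps)
After pass 2: [-8, 20, -3, 21, 22] (2 swaps)
Total swaps: 6


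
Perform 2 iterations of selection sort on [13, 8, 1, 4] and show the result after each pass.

Pass 1: Select minimum 1 at index 2, swap -> [1, 8, 13, 4]
Pass 2: Select minimum 4 at index 3, swap -> [1, 4, 13, 8]


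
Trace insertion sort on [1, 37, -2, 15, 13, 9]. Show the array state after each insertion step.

First element 1 is already 'sorted'
Insert 37: shifted 0 elements -> [1, 37, -2, 15, 13, 9]
Insert -2: shifted 2 elements -> [-2, 1, 37, 15, 13, 9]
Insert 15: shifted 1 elements -> [-2, 1, 15, 37, 13, 9]
Insert 13: shifted 2 elements -> [-2, 1, 13, 15, 37, 9]
Insert 9: shifted 3 elements -> [-2, 1, 9, 13, 15, 37]


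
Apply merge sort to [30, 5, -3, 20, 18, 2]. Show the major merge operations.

Divide and conquer:
  Merge [5] + [-3] -> [-3, 5]
  Merge [30] + [-3, 5] -> [-3, 5, 30]
  Merge [18] + [2] -> [2, 18]
  Merge [20] + [2, 18] -> [2, 18, 20]
  Merge [-3, 5, 30] + [2, 18, 20] -> [-3, 2, 5, 18, 20, 30]


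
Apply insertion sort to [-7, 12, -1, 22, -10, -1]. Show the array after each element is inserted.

First element -7 is already 'sorted'
Insert 12: shifted 0 elements -> [-7, 12, -1, 22, -10, -1]
Insert -1: shifted 1 elements -> [-7, -1, 12, 22, -10, -1]
Insert 22: shifted 0 elements -> [-7, -1, 12, 22, -10, -1]
Insert -10: shifted 4 elements -> [-10, -7, -1, 12, 22, -1]
Insert -1: shifted 2 elements -> [-10, -7, -1, -1, 12, 22]


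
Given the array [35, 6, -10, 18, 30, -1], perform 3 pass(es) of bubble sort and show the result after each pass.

After pass 1: [6, -10, 18, 30, -1, 35] (5 swaps)
After pass 2: [-10, 6, 18, -1, 30, 35] (2 swaps)
After pass 3: [-10, 6, -1, 18, 30, 35] (1 swaps)
Total swaps: 8


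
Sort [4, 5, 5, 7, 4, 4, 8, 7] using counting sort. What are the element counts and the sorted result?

Count array: [0, 0, 0, 0, 3, 2, 0, 2, 1]
(count[i] = number of elements equal to i)
Cumulative count: [0, 0, 0, 0, 3, 5, 5, 7, 8]
Sorted: [4, 4, 4, 5, 5, 7, 7, 8]


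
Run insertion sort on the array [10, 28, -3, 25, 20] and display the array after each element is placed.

First element 10 is already 'sorted'
Insert 28: shifted 0 elements -> [10, 28, -3, 25, 20]
Insert -3: shifted 2 elements -> [-3, 10, 28, 25, 20]
Insert 25: shifted 1 elements -> [-3, 10, 25, 28, 20]
Insert 20: shifted 2 elements -> [-3, 10, 20, 25, 28]


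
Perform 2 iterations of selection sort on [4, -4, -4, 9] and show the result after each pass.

Pass 1: Select minimum -4 at index 1, swap -> [-4, 4, -4, 9]
Pass 2: Select minimum -4 at index 2, swap -> [-4, -4, 4, 9]


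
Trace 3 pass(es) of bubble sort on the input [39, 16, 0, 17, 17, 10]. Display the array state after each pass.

After pass 1: [16, 0, 17, 17, 10, 39] (5 swaps)
After pass 2: [0, 16, 17, 10, 17, 39] (2 swaps)
After pass 3: [0, 16, 10, 17, 17, 39] (1 swaps)
Total swaps: 8


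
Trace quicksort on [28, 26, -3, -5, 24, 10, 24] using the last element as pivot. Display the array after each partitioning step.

Partition 1: pivot=24 at index 4 -> [-3, -5, 24, 10, 24, 26, 28]
Partition 2: pivot=10 at index 2 -> [-3, -5, 10, 24, 24, 26, 28]
Partition 3: pivot=-5 at index 0 -> [-5, -3, 10, 24, 24, 26, 28]
Partition 4: pivot=28 at index 6 -> [-5, -3, 10, 24, 24, 26, 28]


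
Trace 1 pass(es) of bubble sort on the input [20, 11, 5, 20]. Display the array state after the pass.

After pass 1: [11, 5, 20, 20] (2 swaps)
Total swaps: 2


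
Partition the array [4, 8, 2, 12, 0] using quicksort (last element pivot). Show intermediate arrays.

Partition 1: pivot=0 at index 0 -> [0, 8, 2, 12, 4]
Partition 2: pivot=4 at index 2 -> [0, 2, 4, 12, 8]
Partition 3: pivot=8 at index 3 -> [0, 2, 4, 8, 12]


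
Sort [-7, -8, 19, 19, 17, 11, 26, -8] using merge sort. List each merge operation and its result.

Divide and conquer:
  Merge [-7] + [-8] -> [-8, -7]
  Merge [19] + [19] -> [19, 19]
  Merge [-8, -7] + [19, 19] -> [-8, -7, 19, 19]
  Merge [17] + [11] -> [11, 17]
  Merge [26] + [-8] -> [-8, 26]
  Merge [11, 17] + [-8, 26] -> [-8, 11, 17, 26]
  Merge [-8, -7, 19, 19] + [-8, 11, 17, 26] -> [-8, -8, -7, 11, 17, 19, 19, 26]


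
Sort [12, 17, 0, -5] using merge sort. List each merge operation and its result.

Divide and conquer:
  Merge [12] + [17] -> [12, 17]
  Merge [0] + [-5] -> [-5, 0]
  Merge [12, 17] + [-5, 0] -> [-5, 0, 12, 17]


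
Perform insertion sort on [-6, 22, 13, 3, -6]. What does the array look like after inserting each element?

First element -6 is already 'sorted'
Insert 22: shifted 0 elements -> [-6, 22, 13, 3, -6]
Insert 13: shifted 1 elements -> [-6, 13, 22, 3, -6]
Insert 3: shifted 2 elements -> [-6, 3, 13, 22, -6]
Insert -6: shifted 3 elements -> [-6, -6, 3, 13, 22]


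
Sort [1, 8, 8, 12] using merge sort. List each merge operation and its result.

Divide and conquer:
  Merge [1] + [8] -> [1, 8]
  Merge [8] + [12] -> [8, 12]
  Merge [1, 8] + [8, 12] -> [1, 8, 8, 12]


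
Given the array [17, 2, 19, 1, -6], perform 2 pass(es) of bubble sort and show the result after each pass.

After pass 1: [2, 17, 1, -6, 19] (3 swaps)
After pass 2: [2, 1, -6, 17, 19] (2 swaps)
Total swaps: 5


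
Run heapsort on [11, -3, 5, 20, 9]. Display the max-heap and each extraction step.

Build heap: [20, 11, 5, -3, 9]
Extract 20: [11, 9, 5, -3, 20]
Extract 11: [9, -3, 5, 11, 20]
Extract 9: [5, -3, 9, 11, 20]
Extract 5: [-3, 5, 9, 11, 20]


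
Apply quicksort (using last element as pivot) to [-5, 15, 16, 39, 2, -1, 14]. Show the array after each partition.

Partition 1: pivot=14 at index 3 -> [-5, 2, -1, 14, 15, 16, 39]
Partition 2: pivot=-1 at index 1 -> [-5, -1, 2, 14, 15, 16, 39]
Partition 3: pivot=39 at index 6 -> [-5, -1, 2, 14, 15, 16, 39]
Partition 4: pivot=16 at index 5 -> [-5, -1, 2, 14, 15, 16, 39]


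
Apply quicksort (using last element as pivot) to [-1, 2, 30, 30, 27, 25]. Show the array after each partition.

Partition 1: pivot=25 at index 2 -> [-1, 2, 25, 30, 27, 30]
Partition 2: pivot=2 at index 1 -> [-1, 2, 25, 30, 27, 30]
Partition 3: pivot=30 at index 5 -> [-1, 2, 25, 30, 27, 30]
Partition 4: pivot=27 at index 3 -> [-1, 2, 25, 27, 30, 30]


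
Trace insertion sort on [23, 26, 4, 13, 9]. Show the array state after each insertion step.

First element 23 is already 'sorted'
Insert 26: shifted 0 elements -> [23, 26, 4, 13, 9]
Insert 4: shifted 2 elements -> [4, 23, 26, 13, 9]
Insert 13: shifted 2 elements -> [4, 13, 23, 26, 9]
Insert 9: shifted 3 elements -> [4, 9, 13, 23, 26]


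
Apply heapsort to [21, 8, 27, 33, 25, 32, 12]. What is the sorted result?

Build heap: [33, 25, 32, 8, 21, 27, 12]
Extract 33: [32, 25, 27, 8, 21, 12, 33]
Extract 32: [27, 25, 12, 8, 21, 32, 33]
Extract 27: [25, 21, 12, 8, 27, 32, 33]
Extract 25: [21, 8, 12, 25, 27, 32, 33]
Extract 21: [12, 8, 21, 25, 27, 32, 33]
Extract 12: [8, 12, 21, 25, 27, 32, 33]


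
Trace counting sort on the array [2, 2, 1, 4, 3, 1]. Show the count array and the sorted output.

Count array: [0, 2, 2, 1, 1]
(count[i] = number of elements equal to i)
Cumulative count: [0, 2, 4, 5, 6]
Sorted: [1, 1, 2, 2, 3, 4]


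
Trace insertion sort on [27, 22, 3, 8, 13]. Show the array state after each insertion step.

First element 27 is already 'sorted'
Insert 22: shifted 1 elements -> [22, 27, 3, 8, 13]
Insert 3: shifted 2 elements -> [3, 22, 27, 8, 13]
Insert 8: shifted 2 elements -> [3, 8, 22, 27, 13]
Insert 13: shifted 2 elements -> [3, 8, 13, 22, 27]


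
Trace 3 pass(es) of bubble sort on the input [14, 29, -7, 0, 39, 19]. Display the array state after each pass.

After pass 1: [14, -7, 0, 29, 19, 39] (3 swaps)
After pass 2: [-7, 0, 14, 19, 29, 39] (3 swaps)
After pass 3: [-7, 0, 14, 19, 29, 39] (0 swaps)
Total swaps: 6


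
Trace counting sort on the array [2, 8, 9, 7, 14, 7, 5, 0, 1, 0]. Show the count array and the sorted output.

Count array: [2, 1, 1, 0, 0, 1, 0, 2, 1, 1, 0, 0, 0, 0, 1]
(count[i] = number of elements equal to i)
Cumulative count: [2, 3, 4, 4, 4, 5, 5, 7, 8, 9, 9, 9, 9, 9, 10]
Sorted: [0, 0, 1, 2, 5, 7, 7, 8, 9, 14]


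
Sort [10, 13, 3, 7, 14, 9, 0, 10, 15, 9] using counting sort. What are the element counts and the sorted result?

Count array: [1, 0, 0, 1, 0, 0, 0, 1, 0, 2, 2, 0, 0, 1, 1, 1]
(count[i] = number of elements equal to i)
Cumulative count: [1, 1, 1, 2, 2, 2, 2, 3, 3, 5, 7, 7, 7, 8, 9, 10]
Sorted: [0, 3, 7, 9, 9, 10, 10, 13, 14, 15]


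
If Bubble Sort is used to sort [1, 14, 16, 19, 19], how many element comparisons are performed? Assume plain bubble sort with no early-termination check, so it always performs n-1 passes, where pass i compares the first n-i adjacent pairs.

Pass 1: compare adjacent pairs (0,1)..(3,4) = 4 comparison(s), 0 swap(s) -> [1, 14, 16, 19, 19]
Pass 2: compare adjacent pairs (0,1)..(2,3) = 3 comparison(s), 0 swap(s) -> [1, 14, 16, 19, 19]
Pass 3: compare adjacent pairs (0,1)..(1,2) = 2 comparison(s), 0 swap(s) -> [1, 14, 16, 19, 19]
Pass 4: compare adjacent pairs (0,1)..(0,1) = 1 comparison(s), 0 swap(s) -> [1, 14, 16, 19, 19]
Total comparisons: 4 + 3 + 2 + 1 = 10


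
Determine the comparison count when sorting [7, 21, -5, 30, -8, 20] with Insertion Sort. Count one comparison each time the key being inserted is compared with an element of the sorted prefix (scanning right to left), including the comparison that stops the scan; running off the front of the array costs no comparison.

Insert 21: 7 <= 21 (stop) = 1 comparison(s) -> [7, 21, -5, 30, -8, 20]
Insert -5: 21 > -5 (shift), 7 > -5 (shift), reached front = 2 comparison(s) -> [-5, 7, 21, 30, -8, 20]
Insert 30: 21 <= 30 (stop) = 1 comparison(s) -> [-5, 7, 21, 30, -8, 20]
Insert -8: 30 > -8 (shift), 21 > -8 (shift), 7 > -8 (shift), -5 > -8 (shift), reached front = 4 comparison(s) -> [-8, -5, 7, 21, 30, 20]
Insert 20: 30 > 20 (shift), 21 > 20 (shift), 7 <= 20 (stop) = 3 comparison(s) -> [-8, -5, 7, 20, 21, 30]
Total comparisons: 1 + 2 + 1 + 4 + 3 = 11


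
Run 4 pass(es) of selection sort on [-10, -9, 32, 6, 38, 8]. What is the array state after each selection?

Pass 1: Select minimum -10 at index 0, swap -> [-10, -9, 32, 6, 38, 8]
Pass 2: Select minimum -9 at index 1, swap -> [-10, -9, 32, 6, 38, 8]
Pass 3: Select minimum 6 at index 3, swap -> [-10, -9, 6, 32, 38, 8]
Pass 4: Select minimum 8 at index 5, swap -> [-10, -9, 6, 8, 38, 32]


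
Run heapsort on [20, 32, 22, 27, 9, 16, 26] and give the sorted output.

Build heap: [32, 27, 26, 20, 9, 16, 22]
Extract 32: [27, 22, 26, 20, 9, 16, 32]
Extract 27: [26, 22, 16, 20, 9, 27, 32]
Extract 26: [22, 20, 16, 9, 26, 27, 32]
Extract 22: [20, 9, 16, 22, 26, 27, 32]
Extract 20: [16, 9, 20, 22, 26, 27, 32]
Extract 16: [9, 16, 20, 22, 26, 27, 32]


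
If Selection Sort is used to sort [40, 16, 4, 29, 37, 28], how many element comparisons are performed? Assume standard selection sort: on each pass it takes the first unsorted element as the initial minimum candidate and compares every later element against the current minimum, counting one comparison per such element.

Pass 1: scan indices 1..5 for the minimum = 5 comparison(s); min is 4, place at index 0 -> [4, 16, 40, 29, 37, 28]
Pass 2: scan indices 2..5 for the minimum = 4 comparison(s); min is 16, place at index 1 -> [4, 16, 40, 29, 37, 28]
Pass 3: scan indices 3..5 for the minimum = 3 comparison(s); min is 28, place at index 2 -> [4, 16, 28, 29, 37, 40]
Pass 4: scan indices 4..5 for the minimum = 2 comparison(s); min is 29, place at index 3 -> [4, 16, 28, 29, 37, 40]
Pass 5: scan indices 5..5 for the minimum = 1 comparison(s); min is 37, place at index 4 -> [4, 16, 28, 29, 37, 40]
Selection sort always scans the whole unsorted suffix, so the count is (n-1) + (n-2) + ... + 1 = n(n-1)/2 = 6*5/2 = 15 regardless of the input order.
Total comparisons: 5 + 4 + 3 + 2 + 1 = 15


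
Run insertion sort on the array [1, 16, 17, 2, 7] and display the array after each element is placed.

First element 1 is already 'sorted'
Insert 16: shifted 0 elements -> [1, 16, 17, 2, 7]
Insert 17: shifted 0 elements -> [1, 16, 17, 2, 7]
Insert 2: shifted 2 elements -> [1, 2, 16, 17, 7]
Insert 7: shifted 2 elements -> [1, 2, 7, 16, 17]


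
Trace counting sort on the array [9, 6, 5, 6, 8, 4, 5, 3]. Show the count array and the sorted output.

Count array: [0, 0, 0, 1, 1, 2, 2, 0, 1, 1]
(count[i] = number of elements equal to i)
Cumulative count: [0, 0, 0, 1, 2, 4, 6, 6, 7, 8]
Sorted: [3, 4, 5, 5, 6, 6, 8, 9]


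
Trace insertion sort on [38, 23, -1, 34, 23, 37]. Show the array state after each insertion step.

First element 38 is already 'sorted'
Insert 23: shifted 1 elements -> [23, 38, -1, 34, 23, 37]
Insert -1: shifted 2 elements -> [-1, 23, 38, 34, 23, 37]
Insert 34: shifted 1 elements -> [-1, 23, 34, 38, 23, 37]
Insert 23: shifted 2 elements -> [-1, 23, 23, 34, 38, 37]
Insert 37: shifted 1 elements -> [-1, 23, 23, 34, 37, 38]


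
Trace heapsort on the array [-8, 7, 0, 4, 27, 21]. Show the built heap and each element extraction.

Build heap: [27, 7, 21, 4, -8, 0]
Extract 27: [21, 7, 0, 4, -8, 27]
Extract 21: [7, 4, 0, -8, 21, 27]
Extract 7: [4, -8, 0, 7, 21, 27]
Extract 4: [0, -8, 4, 7, 21, 27]
Extract 0: [-8, 0, 4, 7, 21, 27]


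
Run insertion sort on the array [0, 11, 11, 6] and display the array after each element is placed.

First element 0 is already 'sorted'
Insert 11: shifted 0 elements -> [0, 11, 11, 6]
Insert 11: shifted 0 elements -> [0, 11, 11, 6]
Insert 6: shifted 2 elements -> [0, 6, 11, 11]


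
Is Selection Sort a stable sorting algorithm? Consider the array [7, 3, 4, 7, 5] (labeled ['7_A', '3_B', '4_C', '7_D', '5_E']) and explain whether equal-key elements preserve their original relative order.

Trace Selection Sort on the labeled array (the key is the number; the letter only tracks identity):
  Pass 1: minimum of unsorted part is 3_B at index 1; swap it with 7_A at index 0 -> [3_B, 7_A, 4_C, 7_D, 5_E]
  Pass 2: minimum of unsorted part is 4_C at index 2; swap it with 7_A at index 1 -> [3_B, 4_C, 7_A, 7_D, 5_E]
  Pass 3: minimum of unsorted part is 5_E at index 4; swap it with 7_A at index 2 -> [3_B, 4_C, 5_E, 7_D, 7_A]
  Pass 4: minimum 7_D is already at index 3; no swap -> [3_B, 4_C, 5_E, 7_D, 7_A]
Final order: [3_B, 4_C, 5_E, 7_D, 7_A]
Equal keys:
  value 7: originally 7_A, 7_D; after sorting 7_D, 7_A -> order changed
Equal keys were reordered, so Selection Sort is not stable: the long-range swap that moves the minimum into place can carry an element past an equal key. (One such input is enough; an unstable sort may happen to preserve order on other inputs, but it gives no guarantee.)
Answer: Not stable


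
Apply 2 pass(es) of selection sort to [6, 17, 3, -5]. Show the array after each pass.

Pass 1: Select minimum -5 at index 3, swap -> [-5, 17, 3, 6]
Pass 2: Select minimum 3 at index 2, swap -> [-5, 3, 17, 6]


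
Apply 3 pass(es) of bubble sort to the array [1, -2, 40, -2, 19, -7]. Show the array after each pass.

After pass 1: [-2, 1, -2, 19, -7, 40] (4 swaps)
After pass 2: [-2, -2, 1, -7, 19, 40] (2 swaps)
After pass 3: [-2, -2, -7, 1, 19, 40] (1 swaps)
Total swaps: 7


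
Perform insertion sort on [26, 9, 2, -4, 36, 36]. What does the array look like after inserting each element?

First element 26 is already 'sorted'
Insert 9: shifted 1 elements -> [9, 26, 2, -4, 36, 36]
Insert 2: shifted 2 elements -> [2, 9, 26, -4, 36, 36]
Insert -4: shifted 3 elements -> [-4, 2, 9, 26, 36, 36]
Insert 36: shifted 0 elements -> [-4, 2, 9, 26, 36, 36]
Insert 36: shifted 0 elements -> [-4, 2, 9, 26, 36, 36]


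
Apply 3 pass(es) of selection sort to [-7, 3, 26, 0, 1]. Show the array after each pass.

Pass 1: Select minimum -7 at index 0, swap -> [-7, 3, 26, 0, 1]
Pass 2: Select minimum 0 at index 3, swap -> [-7, 0, 26, 3, 1]
Pass 3: Select minimum 1 at index 4, swap -> [-7, 0, 1, 3, 26]


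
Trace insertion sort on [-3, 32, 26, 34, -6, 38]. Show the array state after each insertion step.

First element -3 is already 'sorted'
Insert 32: shifted 0 elements -> [-3, 32, 26, 34, -6, 38]
Insert 26: shifted 1 elements -> [-3, 26, 32, 34, -6, 38]
Insert 34: shifted 0 elements -> [-3, 26, 32, 34, -6, 38]
Insert -6: shifted 4 elements -> [-6, -3, 26, 32, 34, 38]
Insert 38: shifted 0 elements -> [-6, -3, 26, 32, 34, 38]


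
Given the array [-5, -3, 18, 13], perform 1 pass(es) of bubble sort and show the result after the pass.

After pass 1: [-5, -3, 13, 18] (1 swaps)
Total swaps: 1


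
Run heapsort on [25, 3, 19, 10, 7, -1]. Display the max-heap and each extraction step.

Build heap: [25, 10, 19, 3, 7, -1]
Extract 25: [19, 10, -1, 3, 7, 25]
Extract 19: [10, 7, -1, 3, 19, 25]
Extract 10: [7, 3, -1, 10, 19, 25]
Extract 7: [3, -1, 7, 10, 19, 25]
Extract 3: [-1, 3, 7, 10, 19, 25]


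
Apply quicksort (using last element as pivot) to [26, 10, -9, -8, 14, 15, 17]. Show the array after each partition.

Partition 1: pivot=17 at index 5 -> [10, -9, -8, 14, 15, 17, 26]
Partition 2: pivot=15 at index 4 -> [10, -9, -8, 14, 15, 17, 26]
Partition 3: pivot=14 at index 3 -> [10, -9, -8, 14, 15, 17, 26]
Partition 4: pivot=-8 at index 1 -> [-9, -8, 10, 14, 15, 17, 26]


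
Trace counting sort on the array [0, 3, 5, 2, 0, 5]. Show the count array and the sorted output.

Count array: [2, 0, 1, 1, 0, 2]
(count[i] = number of elements equal to i)
Cumulative count: [2, 2, 3, 4, 4, 6]
Sorted: [0, 0, 2, 3, 5, 5]


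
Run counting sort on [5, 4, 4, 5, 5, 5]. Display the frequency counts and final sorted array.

Count array: [0, 0, 0, 0, 2, 4]
(count[i] = number of elements equal to i)
Cumulative count: [0, 0, 0, 0, 2, 6]
Sorted: [4, 4, 5, 5, 5, 5]


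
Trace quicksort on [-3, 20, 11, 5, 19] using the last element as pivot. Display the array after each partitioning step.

Partition 1: pivot=19 at index 3 -> [-3, 11, 5, 19, 20]
Partition 2: pivot=5 at index 1 -> [-3, 5, 11, 19, 20]


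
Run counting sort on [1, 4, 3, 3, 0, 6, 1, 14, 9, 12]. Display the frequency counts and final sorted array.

Count array: [1, 2, 0, 2, 1, 0, 1, 0, 0, 1, 0, 0, 1, 0, 1]
(count[i] = number of elements equal to i)
Cumulative count: [1, 3, 3, 5, 6, 6, 7, 7, 7, 8, 8, 8, 9, 9, 10]
Sorted: [0, 1, 1, 3, 3, 4, 6, 9, 12, 14]


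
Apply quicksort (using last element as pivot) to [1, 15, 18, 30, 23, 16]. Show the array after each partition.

Partition 1: pivot=16 at index 2 -> [1, 15, 16, 30, 23, 18]
Partition 2: pivot=15 at index 1 -> [1, 15, 16, 30, 23, 18]
Partition 3: pivot=18 at index 3 -> [1, 15, 16, 18, 23, 30]
Partition 4: pivot=30 at index 5 -> [1, 15, 16, 18, 23, 30]


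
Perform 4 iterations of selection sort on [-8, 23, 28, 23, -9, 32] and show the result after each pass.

Pass 1: Select minimum -9 at index 4, swap -> [-9, 23, 28, 23, -8, 32]
Pass 2: Select minimum -8 at index 4, swap -> [-9, -8, 28, 23, 23, 32]
Pass 3: Select minimum 23 at index 3, swap -> [-9, -8, 23, 28, 23, 32]
Pass 4: Select minimum 23 at index 4, swap -> [-9, -8, 23, 23, 28, 32]


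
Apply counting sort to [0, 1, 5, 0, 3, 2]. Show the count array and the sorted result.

Count array: [2, 1, 1, 1, 0, 1]
(count[i] = number of elements equal to i)
Cumulative count: [2, 3, 4, 5, 5, 6]
Sorted: [0, 0, 1, 2, 3, 5]


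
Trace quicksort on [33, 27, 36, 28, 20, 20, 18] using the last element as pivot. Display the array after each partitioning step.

Partition 1: pivot=18 at index 0 -> [18, 27, 36, 28, 20, 20, 33]
Partition 2: pivot=33 at index 5 -> [18, 27, 28, 20, 20, 33, 36]
Partition 3: pivot=20 at index 2 -> [18, 20, 20, 27, 28, 33, 36]
Partition 4: pivot=28 at index 4 -> [18, 20, 20, 27, 28, 33, 36]


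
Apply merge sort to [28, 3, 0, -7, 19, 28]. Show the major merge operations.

Divide and conquer:
  Merge [3] + [0] -> [0, 3]
  Merge [28] + [0, 3] -> [0, 3, 28]
  Merge [19] + [28] -> [19, 28]
  Merge [-7] + [19, 28] -> [-7, 19, 28]
  Merge [0, 3, 28] + [-7, 19, 28] -> [-7, 0, 3, 19, 28, 28]


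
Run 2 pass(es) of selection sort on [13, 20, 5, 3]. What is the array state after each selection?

Pass 1: Select minimum 3 at index 3, swap -> [3, 20, 5, 13]
Pass 2: Select minimum 5 at index 2, swap -> [3, 5, 20, 13]


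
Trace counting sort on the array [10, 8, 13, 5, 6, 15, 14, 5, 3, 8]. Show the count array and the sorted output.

Count array: [0, 0, 0, 1, 0, 2, 1, 0, 2, 0, 1, 0, 0, 1, 1, 1]
(count[i] = number of elements equal to i)
Cumulative count: [0, 0, 0, 1, 1, 3, 4, 4, 6, 6, 7, 7, 7, 8, 9, 10]
Sorted: [3, 5, 5, 6, 8, 8, 10, 13, 14, 15]


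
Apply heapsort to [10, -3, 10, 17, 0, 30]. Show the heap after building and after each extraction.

Build heap: [30, 17, 10, -3, 0, 10]
Extract 30: [17, 10, 10, -3, 0, 30]
Extract 17: [10, 0, 10, -3, 17, 30]
Extract 10: [10, 0, -3, 10, 17, 30]
Extract 10: [0, -3, 10, 10, 17, 30]
Extract 0: [-3, 0, 10, 10, 17, 30]


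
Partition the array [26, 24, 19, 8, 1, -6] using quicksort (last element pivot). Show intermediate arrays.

Partition 1: pivot=-6 at index 0 -> [-6, 24, 19, 8, 1, 26]
Partition 2: pivot=26 at index 5 -> [-6, 24, 19, 8, 1, 26]
Partition 3: pivot=1 at index 1 -> [-6, 1, 19, 8, 24, 26]
Partition 4: pivot=24 at index 4 -> [-6, 1, 19, 8, 24, 26]
Partition 5: pivot=8 at index 2 -> [-6, 1, 8, 19, 24, 26]


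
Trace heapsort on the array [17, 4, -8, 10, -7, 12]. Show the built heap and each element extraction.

Build heap: [17, 10, 12, 4, -7, -8]
Extract 17: [12, 10, -8, 4, -7, 17]
Extract 12: [10, 4, -8, -7, 12, 17]
Extract 10: [4, -7, -8, 10, 12, 17]
Extract 4: [-7, -8, 4, 10, 12, 17]
Extract -7: [-8, -7, 4, 10, 12, 17]


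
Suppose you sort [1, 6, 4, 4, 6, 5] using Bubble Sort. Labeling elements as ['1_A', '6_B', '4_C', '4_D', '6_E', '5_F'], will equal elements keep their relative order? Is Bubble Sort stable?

Trace Bubble Sort on the labeled array (the key is the number; the letter only tracks identity):
  After pass 1: [1_A, 4_C, 4_D, 6_B, 5_F, 6_E]
  After pass 2: [1_A, 4_C, 4_D, 5_F, 6_B, 6_E]
  After pass 3: [1_A, 4_C, 4_D, 5_F, 6_B, 6_E] (no swaps, done)
Final order: [1_A, 4_C, 4_D, 5_F, 6_B, 6_E]
Equal keys:
  value 4: originally 4_C, 4_D; after sorting 4_C, 4_D -> order preserved
  value 6: originally 6_B, 6_E; after sorting 6_B, 6_E -> order preserved
All equal keys kept their original relative order. Bubble Sort is stable: it only swaps adjacent elements when the left one is strictly greater, so equal keys never move past each other.
Answer: Stable


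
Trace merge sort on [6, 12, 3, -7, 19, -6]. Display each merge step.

Divide and conquer:
  Merge [12] + [3] -> [3, 12]
  Merge [6] + [3, 12] -> [3, 6, 12]
  Merge [19] + [-6] -> [-6, 19]
  Merge [-7] + [-6, 19] -> [-7, -6, 19]
  Merge [3, 6, 12] + [-7, -6, 19] -> [-7, -6, 3, 6, 12, 19]


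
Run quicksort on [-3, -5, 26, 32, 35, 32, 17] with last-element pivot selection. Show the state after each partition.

Partition 1: pivot=17 at index 2 -> [-3, -5, 17, 32, 35, 32, 26]
Partition 2: pivot=-5 at index 0 -> [-5, -3, 17, 32, 35, 32, 26]
Partition 3: pivot=26 at index 3 -> [-5, -3, 17, 26, 35, 32, 32]
Partition 4: pivot=32 at index 5 -> [-5, -3, 17, 26, 32, 32, 35]


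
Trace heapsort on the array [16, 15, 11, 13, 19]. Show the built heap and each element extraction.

Build heap: [19, 16, 11, 13, 15]
Extract 19: [16, 15, 11, 13, 19]
Extract 16: [15, 13, 11, 16, 19]
Extract 15: [13, 11, 15, 16, 19]
Extract 13: [11, 13, 15, 16, 19]


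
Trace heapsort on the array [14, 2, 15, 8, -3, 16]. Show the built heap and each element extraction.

Build heap: [16, 8, 15, 2, -3, 14]
Extract 16: [15, 8, 14, 2, -3, 16]
Extract 15: [14, 8, -3, 2, 15, 16]
Extract 14: [8, 2, -3, 14, 15, 16]
Extract 8: [2, -3, 8, 14, 15, 16]
Extract 2: [-3, 2, 8, 14, 15, 16]


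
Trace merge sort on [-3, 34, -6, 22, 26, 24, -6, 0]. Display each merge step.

Divide and conquer:
  Merge [-3] + [34] -> [-3, 34]
  Merge [-6] + [22] -> [-6, 22]
  Merge [-3, 34] + [-6, 22] -> [-6, -3, 22, 34]
  Merge [26] + [24] -> [24, 26]
  Merge [-6] + [0] -> [-6, 0]
  Merge [24, 26] + [-6, 0] -> [-6, 0, 24, 26]
  Merge [-6, -3, 22, 34] + [-6, 0, 24, 26] -> [-6, -6, -3, 0, 22, 24, 26, 34]


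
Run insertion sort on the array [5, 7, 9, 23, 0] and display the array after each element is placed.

First element 5 is already 'sorted'
Insert 7: shifted 0 elements -> [5, 7, 9, 23, 0]
Insert 9: shifted 0 elements -> [5, 7, 9, 23, 0]
Insert 23: shifted 0 elements -> [5, 7, 9, 23, 0]
Insert 0: shifted 4 elements -> [0, 5, 7, 9, 23]


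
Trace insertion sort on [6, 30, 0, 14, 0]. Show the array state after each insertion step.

First element 6 is already 'sorted'
Insert 30: shifted 0 elements -> [6, 30, 0, 14, 0]
Insert 0: shifted 2 elements -> [0, 6, 30, 14, 0]
Insert 14: shifted 1 elements -> [0, 6, 14, 30, 0]
Insert 0: shifted 3 elements -> [0, 0, 6, 14, 30]


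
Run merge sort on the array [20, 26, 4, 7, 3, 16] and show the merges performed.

Divide and conquer:
  Merge [26] + [4] -> [4, 26]
  Merge [20] + [4, 26] -> [4, 20, 26]
  Merge [3] + [16] -> [3, 16]
  Merge [7] + [3, 16] -> [3, 7, 16]
  Merge [4, 20, 26] + [3, 7, 16] -> [3, 4, 7, 16, 20, 26]


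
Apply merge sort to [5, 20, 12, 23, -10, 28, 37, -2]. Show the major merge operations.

Divide and conquer:
  Merge [5] + [20] -> [5, 20]
  Merge [12] + [23] -> [12, 23]
  Merge [5, 20] + [12, 23] -> [5, 12, 20, 23]
  Merge [-10] + [28] -> [-10, 28]
  Merge [37] + [-2] -> [-2, 37]
  Merge [-10, 28] + [-2, 37] -> [-10, -2, 28, 37]
  Merge [5, 12, 20, 23] + [-10, -2, 28, 37] -> [-10, -2, 5, 12, 20, 23, 28, 37]


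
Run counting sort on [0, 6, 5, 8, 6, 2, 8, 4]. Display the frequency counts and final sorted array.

Count array: [1, 0, 1, 0, 1, 1, 2, 0, 2]
(count[i] = number of elements equal to i)
Cumulative count: [1, 1, 2, 2, 3, 4, 6, 6, 8]
Sorted: [0, 2, 4, 5, 6, 6, 8, 8]


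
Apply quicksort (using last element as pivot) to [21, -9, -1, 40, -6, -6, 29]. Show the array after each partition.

Partition 1: pivot=29 at index 5 -> [21, -9, -1, -6, -6, 29, 40]
Partition 2: pivot=-6 at index 2 -> [-9, -6, -6, 21, -1, 29, 40]
Partition 3: pivot=-6 at index 1 -> [-9, -6, -6, 21, -1, 29, 40]
Partition 4: pivot=-1 at index 3 -> [-9, -6, -6, -1, 21, 29, 40]


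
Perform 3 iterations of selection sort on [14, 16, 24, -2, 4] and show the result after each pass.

Pass 1: Select minimum -2 at index 3, swap -> [-2, 16, 24, 14, 4]
Pass 2: Select minimum 4 at index 4, swap -> [-2, 4, 24, 14, 16]
Pass 3: Select minimum 14 at index 3, swap -> [-2, 4, 14, 24, 16]


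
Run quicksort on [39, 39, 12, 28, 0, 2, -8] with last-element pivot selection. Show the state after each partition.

Partition 1: pivot=-8 at index 0 -> [-8, 39, 12, 28, 0, 2, 39]
Partition 2: pivot=39 at index 6 -> [-8, 39, 12, 28, 0, 2, 39]
Partition 3: pivot=2 at index 2 -> [-8, 0, 2, 28, 39, 12, 39]
Partition 4: pivot=12 at index 3 -> [-8, 0, 2, 12, 39, 28, 39]
Partition 5: pivot=28 at index 4 -> [-8, 0, 2, 12, 28, 39, 39]


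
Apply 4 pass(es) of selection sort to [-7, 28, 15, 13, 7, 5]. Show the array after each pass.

Pass 1: Select minimum -7 at index 0, swap -> [-7, 28, 15, 13, 7, 5]
Pass 2: Select minimum 5 at index 5, swap -> [-7, 5, 15, 13, 7, 28]
Pass 3: Select minimum 7 at index 4, swap -> [-7, 5, 7, 13, 15, 28]
Pass 4: Select minimum 13 at index 3, swap -> [-7, 5, 7, 13, 15, 28]


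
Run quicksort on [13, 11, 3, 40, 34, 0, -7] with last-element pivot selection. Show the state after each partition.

Partition 1: pivot=-7 at index 0 -> [-7, 11, 3, 40, 34, 0, 13]
Partition 2: pivot=13 at index 4 -> [-7, 11, 3, 0, 13, 40, 34]
Partition 3: pivot=0 at index 1 -> [-7, 0, 3, 11, 13, 40, 34]
Partition 4: pivot=11 at index 3 -> [-7, 0, 3, 11, 13, 40, 34]
Partition 5: pivot=34 at index 5 -> [-7, 0, 3, 11, 13, 34, 40]


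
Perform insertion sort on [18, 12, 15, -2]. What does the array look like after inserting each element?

First element 18 is already 'sorted'
Insert 12: shifted 1 elements -> [12, 18, 15, -2]
Insert 15: shifted 1 elements -> [12, 15, 18, -2]
Insert -2: shifted 3 elements -> [-2, 12, 15, 18]


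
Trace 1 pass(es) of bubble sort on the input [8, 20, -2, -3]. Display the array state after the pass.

After pass 1: [8, -2, -3, 20] (2 swaps)
Total swaps: 2


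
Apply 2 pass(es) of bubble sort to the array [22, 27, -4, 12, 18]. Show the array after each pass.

After pass 1: [22, -4, 12, 18, 27] (3 swaps)
After pass 2: [-4, 12, 18, 22, 27] (3 swaps)
Total swaps: 6


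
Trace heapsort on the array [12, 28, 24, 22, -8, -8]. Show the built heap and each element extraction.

Build heap: [28, 22, 24, 12, -8, -8]
Extract 28: [24, 22, -8, 12, -8, 28]
Extract 24: [22, 12, -8, -8, 24, 28]
Extract 22: [12, -8, -8, 22, 24, 28]
Extract 12: [-8, -8, 12, 22, 24, 28]
Extract -8: [-8, -8, 12, 22, 24, 28]


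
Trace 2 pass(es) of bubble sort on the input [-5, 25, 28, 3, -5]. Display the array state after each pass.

After pass 1: [-5, 25, 3, -5, 28] (2 swaps)
After pass 2: [-5, 3, -5, 25, 28] (2 swaps)
Total swaps: 4


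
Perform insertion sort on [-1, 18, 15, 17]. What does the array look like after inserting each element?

First element -1 is already 'sorted'
Insert 18: shifted 0 elements -> [-1, 18, 15, 17]
Insert 15: shifted 1 elements -> [-1, 15, 18, 17]
Insert 17: shifted 1 elements -> [-1, 15, 17, 18]


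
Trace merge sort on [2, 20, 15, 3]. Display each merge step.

Divide and conquer:
  Merge [2] + [20] -> [2, 20]
  Merge [15] + [3] -> [3, 15]
  Merge [2, 20] + [3, 15] -> [2, 3, 15, 20]


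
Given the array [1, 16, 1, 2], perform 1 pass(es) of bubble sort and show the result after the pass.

After pass 1: [1, 1, 2, 16] (2 swaps)
Total swaps: 2


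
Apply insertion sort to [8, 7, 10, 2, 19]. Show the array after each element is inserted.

First element 8 is already 'sorted'
Insert 7: shifted 1 elements -> [7, 8, 10, 2, 19]
Insert 10: shifted 0 elements -> [7, 8, 10, 2, 19]
Insert 2: shifted 3 elements -> [2, 7, 8, 10, 19]
Insert 19: shifted 0 elements -> [2, 7, 8, 10, 19]


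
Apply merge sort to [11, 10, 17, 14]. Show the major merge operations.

Divide and conquer:
  Merge [11] + [10] -> [10, 11]
  Merge [17] + [14] -> [14, 17]
  Merge [10, 11] + [14, 17] -> [10, 11, 14, 17]


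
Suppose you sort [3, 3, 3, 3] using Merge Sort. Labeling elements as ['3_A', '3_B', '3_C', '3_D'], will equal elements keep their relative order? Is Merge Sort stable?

Trace Merge Sort on the labeled array (the key is the number; the letter only tracks identity):
  Merge [3_A] + [3_B] -> [3_A, 3_B]
  Merge [3_C] + [3_D] -> [3_C, 3_D]
  Merge [3_A, 3_B] + [3_C, 3_D] -> [3_A, 3_B, 3_C, 3_D]
Final order: [3_A, 3_B, 3_C, 3_D]
Equal keys:
  value 3: originally 3_A, 3_B, 3_C, 3_D; after sorting 3_A, 3_B, 3_C, 3_D -> order preserved
All equal keys kept their original relative order. Merge Sort is stable: when the heads of the two halves are equal the merge takes from the left half first.
Answer: Stable


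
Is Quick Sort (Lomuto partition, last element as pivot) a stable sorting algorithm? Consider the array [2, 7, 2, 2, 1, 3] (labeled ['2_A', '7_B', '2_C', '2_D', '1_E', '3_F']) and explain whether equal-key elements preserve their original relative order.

Trace Quick Sort on the labeled array (the key is the number; the letter only tracks identity):
  Partition indices 0..5 around pivot 3_F -> [2_A, 2_C, 2_D, 1_E, 3_F, 7_B]
  Partition indices 0..3 around pivot 1_E -> [1_E, 2_C, 2_D, 2_A, 3_F, 7_B]
  Partition indices 1..3 around pivot 2_A -> [1_E, 2_C, 2_D, 2_A, 3_F, 7_B]
  Partition indices 1..2 around pivot 2_D -> [1_E, 2_C, 2_D, 2_A, 3_F, 7_B]
Final order: [1_E, 2_C, 2_D, 2_A, 3_F, 7_B]
Equal keys:
  value 2: originally 2_A, 2_C, 2_D; after sorting 2_C, 2_D, 2_A -> order changed
Equal keys were reordered, so Quick Sort is not stable: partition swaps elements across long distances and can reorder equal keys. (One such input is enough; an unstable sort may happen to preserve order on other inputs, but it gives no guarantee.)
Answer: Not stable


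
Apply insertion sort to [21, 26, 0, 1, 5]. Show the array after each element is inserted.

First element 21 is already 'sorted'
Insert 26: shifted 0 elements -> [21, 26, 0, 1, 5]
Insert 0: shifted 2 elements -> [0, 21, 26, 1, 5]
Insert 1: shifted 2 elements -> [0, 1, 21, 26, 5]
Insert 5: shifted 2 elements -> [0, 1, 5, 21, 26]


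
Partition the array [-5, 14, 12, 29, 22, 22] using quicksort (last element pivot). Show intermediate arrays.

Partition 1: pivot=22 at index 4 -> [-5, 14, 12, 22, 22, 29]
Partition 2: pivot=22 at index 3 -> [-5, 14, 12, 22, 22, 29]
Partition 3: pivot=12 at index 1 -> [-5, 12, 14, 22, 22, 29]


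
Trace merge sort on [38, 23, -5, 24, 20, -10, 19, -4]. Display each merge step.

Divide and conquer:
  Merge [38] + [23] -> [23, 38]
  Merge [-5] + [24] -> [-5, 24]
  Merge [23, 38] + [-5, 24] -> [-5, 23, 24, 38]
  Merge [20] + [-10] -> [-10, 20]
  Merge [19] + [-4] -> [-4, 19]
  Merge [-10, 20] + [-4, 19] -> [-10, -4, 19, 20]
  Merge [-5, 23, 24, 38] + [-10, -4, 19, 20] -> [-10, -5, -4, 19, 20, 23, 24, 38]


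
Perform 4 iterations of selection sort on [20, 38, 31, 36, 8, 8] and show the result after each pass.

Pass 1: Select minimum 8 at index 4, swap -> [8, 38, 31, 36, 20, 8]
Pass 2: Select minimum 8 at index 5, swap -> [8, 8, 31, 36, 20, 38]
Pass 3: Select minimum 20 at index 4, swap -> [8, 8, 20, 36, 31, 38]
Pass 4: Select minimum 31 at index 4, swap -> [8, 8, 20, 31, 36, 38]
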